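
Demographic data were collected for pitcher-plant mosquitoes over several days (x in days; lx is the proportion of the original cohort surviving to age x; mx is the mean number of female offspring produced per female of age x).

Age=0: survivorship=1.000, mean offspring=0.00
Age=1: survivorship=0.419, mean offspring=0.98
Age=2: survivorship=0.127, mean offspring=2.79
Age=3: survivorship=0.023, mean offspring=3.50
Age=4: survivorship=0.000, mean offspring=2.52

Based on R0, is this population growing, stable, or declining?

declining

R0 = Σ lx·mx = 0 + 0.41062 + 0.35433 + 0.0805 + 0 = 0.84545
R0 < 1, so the population is declining.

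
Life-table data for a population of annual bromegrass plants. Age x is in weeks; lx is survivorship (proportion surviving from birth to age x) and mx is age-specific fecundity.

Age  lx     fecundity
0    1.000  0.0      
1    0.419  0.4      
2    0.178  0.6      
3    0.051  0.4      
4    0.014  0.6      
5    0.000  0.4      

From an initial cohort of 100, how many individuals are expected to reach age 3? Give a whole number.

Expected survivors = N0 · l_3 = 100 × 0.051 = 5.1 → 5

5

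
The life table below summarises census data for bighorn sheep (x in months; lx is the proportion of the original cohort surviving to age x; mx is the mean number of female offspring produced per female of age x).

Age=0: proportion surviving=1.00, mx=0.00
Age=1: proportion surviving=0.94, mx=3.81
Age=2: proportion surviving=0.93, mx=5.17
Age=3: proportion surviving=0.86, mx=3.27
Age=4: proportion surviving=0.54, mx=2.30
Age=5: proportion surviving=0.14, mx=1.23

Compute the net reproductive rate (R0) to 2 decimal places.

lx·mx by age: 0, 3.5814, 4.8081, 2.8122, 1.242, 0.1722
R0 = Σ lx·mx = 12.6159 → 12.62

12.62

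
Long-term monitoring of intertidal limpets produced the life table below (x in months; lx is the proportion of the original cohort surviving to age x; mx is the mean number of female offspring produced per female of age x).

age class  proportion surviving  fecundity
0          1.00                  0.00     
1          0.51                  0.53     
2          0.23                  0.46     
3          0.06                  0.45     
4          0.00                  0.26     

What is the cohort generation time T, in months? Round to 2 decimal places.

lx·mx: 0, 0.2703, 0.1058, 0.027, 0 → R0 = 0.4031
x·lx·mx: 0, 0.2703, 0.2116, 0.081, 0 → Σ = 0.5629
T = 0.5629 / 0.4031 = 1.396428… → 1.40

1.40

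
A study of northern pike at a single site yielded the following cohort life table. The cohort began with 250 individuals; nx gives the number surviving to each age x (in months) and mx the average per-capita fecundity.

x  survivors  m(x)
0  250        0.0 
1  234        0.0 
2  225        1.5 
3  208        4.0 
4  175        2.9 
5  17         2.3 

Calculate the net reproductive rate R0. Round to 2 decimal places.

lx = nx/n0 = nx/250: 1, 0.936, 0.9, 0.832, 0.7, 0.068
lx·mx by age: 0, 0, 1.35, 3.328, 2.03, 0.1564
R0 = Σ lx·mx = 6.8644 → 6.86

6.86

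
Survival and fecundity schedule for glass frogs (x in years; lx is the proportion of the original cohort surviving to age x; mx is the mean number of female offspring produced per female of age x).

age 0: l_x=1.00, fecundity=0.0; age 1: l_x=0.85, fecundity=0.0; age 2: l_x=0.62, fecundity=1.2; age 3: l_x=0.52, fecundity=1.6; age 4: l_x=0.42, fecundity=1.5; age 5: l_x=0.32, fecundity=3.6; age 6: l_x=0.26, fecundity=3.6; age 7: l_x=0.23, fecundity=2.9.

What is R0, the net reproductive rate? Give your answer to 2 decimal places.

4.96

lx·mx by age: 0, 0, 0.744, 0.832, 0.63, 1.152, 0.936, 0.667
R0 = Σ lx·mx = 4.961 → 4.96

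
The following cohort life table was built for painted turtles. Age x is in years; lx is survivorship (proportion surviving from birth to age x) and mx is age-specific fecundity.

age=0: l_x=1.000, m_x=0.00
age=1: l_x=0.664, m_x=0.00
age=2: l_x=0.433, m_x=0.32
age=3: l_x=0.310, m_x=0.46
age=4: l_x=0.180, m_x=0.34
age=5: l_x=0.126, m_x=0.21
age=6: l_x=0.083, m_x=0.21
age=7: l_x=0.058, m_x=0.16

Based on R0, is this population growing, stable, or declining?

R0 = Σ lx·mx = 0 + 0 + 0.13856 + 0.1426 + 0.0612 + 0.02646 + 0.01743 + 0.00928 = 0.39553
R0 < 1, so the population is declining.

declining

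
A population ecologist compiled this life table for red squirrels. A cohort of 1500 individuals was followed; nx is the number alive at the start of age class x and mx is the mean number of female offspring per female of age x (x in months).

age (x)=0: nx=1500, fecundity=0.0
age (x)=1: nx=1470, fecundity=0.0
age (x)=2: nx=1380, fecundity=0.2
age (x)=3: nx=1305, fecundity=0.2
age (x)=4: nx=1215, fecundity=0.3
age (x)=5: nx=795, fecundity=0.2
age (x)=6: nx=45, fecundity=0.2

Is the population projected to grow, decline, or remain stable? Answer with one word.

declining

lx = nx/n0 = nx/1500: 1, 0.98, 0.92, 0.87, 0.81, 0.53, 0.03
R0 = Σ lx·mx = 0 + 0 + 0.184 + 0.174 + 0.243 + 0.106 + 0.006 = 0.713
R0 < 1, so the population is declining.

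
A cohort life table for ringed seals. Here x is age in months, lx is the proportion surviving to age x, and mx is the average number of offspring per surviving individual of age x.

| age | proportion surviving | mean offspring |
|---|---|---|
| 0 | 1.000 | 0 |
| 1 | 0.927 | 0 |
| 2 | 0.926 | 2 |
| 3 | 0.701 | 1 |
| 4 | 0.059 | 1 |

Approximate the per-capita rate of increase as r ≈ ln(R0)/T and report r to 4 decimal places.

0.4150

R0 = Σ lx·mx = 0 + 0 + 1.852 + 0.701 + 0.059 = 2.612
Σ x·lx·mx = 6.043; T = 6.043/2.612 = 2.31355…
r ≈ ln(R0)/T = ln(2.612)/2.31355… = 0.414996… → 0.4150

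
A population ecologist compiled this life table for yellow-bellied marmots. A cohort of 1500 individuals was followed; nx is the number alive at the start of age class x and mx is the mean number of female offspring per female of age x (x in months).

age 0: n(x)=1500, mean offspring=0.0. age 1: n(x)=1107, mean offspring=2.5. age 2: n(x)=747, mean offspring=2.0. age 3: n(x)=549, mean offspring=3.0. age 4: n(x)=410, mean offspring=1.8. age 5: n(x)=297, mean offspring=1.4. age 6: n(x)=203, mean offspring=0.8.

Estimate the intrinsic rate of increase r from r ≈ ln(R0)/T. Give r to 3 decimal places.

lx = nx/n0 = nx/1500: 1, 0.738, 0.498, 0.366, 0.27333…, 0.198, 0.13533…
R0 = Σ lx·mx = 0 + 1.845 + 0.996 + 1.098 + 0.492… + 0.2772 + 0.10827… = 4.816467…
Σ x·lx·mx = 11.1346…; T = 11.1346…/4.816467… = 2.31178…
r ≈ ln(R0)/T = ln(4.816467…)/2.31178… = 0.68001… → 0.680

0.680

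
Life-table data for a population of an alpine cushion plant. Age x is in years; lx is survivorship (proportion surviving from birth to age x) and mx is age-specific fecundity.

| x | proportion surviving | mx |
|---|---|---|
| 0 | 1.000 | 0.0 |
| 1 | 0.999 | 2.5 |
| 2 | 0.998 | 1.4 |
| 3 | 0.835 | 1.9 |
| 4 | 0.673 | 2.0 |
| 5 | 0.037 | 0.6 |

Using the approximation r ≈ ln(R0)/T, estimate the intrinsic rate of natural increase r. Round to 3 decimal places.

0.848

R0 = Σ lx·mx = 0 + 2.4975 + 1.3972 + 1.5865 + 1.346 + 0.0222 = 6.8494
Σ x·lx·mx = 15.5464; T = 15.5464/6.8494 = 2.26975…
r ≈ ln(R0)/T = ln(6.8494)/2.26975… = 0.84774… → 0.848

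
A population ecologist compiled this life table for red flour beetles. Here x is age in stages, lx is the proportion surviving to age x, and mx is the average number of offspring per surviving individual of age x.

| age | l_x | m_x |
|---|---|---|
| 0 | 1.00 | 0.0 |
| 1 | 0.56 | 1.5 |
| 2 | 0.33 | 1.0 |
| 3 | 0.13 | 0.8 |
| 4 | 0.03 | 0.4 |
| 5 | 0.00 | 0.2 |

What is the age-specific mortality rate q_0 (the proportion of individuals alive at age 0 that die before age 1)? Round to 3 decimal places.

q_0 = (l_0 − l_1) / l_0 = (1 − 0.56) / 1
     = 0.44 / 1 = 0.44 → 0.440

0.440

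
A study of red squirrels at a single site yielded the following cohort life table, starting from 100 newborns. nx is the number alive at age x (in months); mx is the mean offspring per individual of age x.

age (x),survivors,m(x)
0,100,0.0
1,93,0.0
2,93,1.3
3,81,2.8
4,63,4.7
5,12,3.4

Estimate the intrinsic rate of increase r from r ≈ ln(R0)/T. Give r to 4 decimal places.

0.5700

lx = nx/n0 = nx/100: 1, 0.93, 0.93, 0.81, 0.63, 0.12
R0 = Σ lx·mx = 0 + 0 + 1.209 + 2.268 + 2.961 + 0.408 = 6.846
Σ x·lx·mx = 23.106; T = 23.106/6.846 = 3.37511…
r ≈ ln(R0)/T = ln(6.846)/3.37511… = 0.569956… → 0.5700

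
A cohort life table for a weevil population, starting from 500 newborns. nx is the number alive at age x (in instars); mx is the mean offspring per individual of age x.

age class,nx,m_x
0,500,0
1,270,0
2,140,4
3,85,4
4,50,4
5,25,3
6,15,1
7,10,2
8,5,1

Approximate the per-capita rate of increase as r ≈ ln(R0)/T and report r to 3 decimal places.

0.301

lx = nx/n0 = nx/500: 1, 0.54, 0.28, 0.17, 0.1, 0.05, 0.03, 0.02, 0.01
R0 = Σ lx·mx = 0 + 0 + 1.12 + 0.68 + 0.4 + 0.15 + 0.03 + 0.04 + 0.01 = 2.43
Σ x·lx·mx = 7.17; T = 7.17/2.43 = 2.95062…
r ≈ ln(R0)/T = ln(2.43)/2.95062… = 0.30092… → 0.301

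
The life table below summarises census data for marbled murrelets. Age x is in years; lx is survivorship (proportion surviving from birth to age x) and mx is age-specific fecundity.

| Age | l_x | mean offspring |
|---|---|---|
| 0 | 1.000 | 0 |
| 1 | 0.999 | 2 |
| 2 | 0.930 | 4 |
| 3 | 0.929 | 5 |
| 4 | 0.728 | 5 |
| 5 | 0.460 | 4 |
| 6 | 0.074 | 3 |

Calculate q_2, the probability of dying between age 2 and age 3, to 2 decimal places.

0.00

q_2 = (l_2 − l_3) / l_2 = (0.93 − 0.929) / 0.93
     = 0.001 / 0.93 = 0.001075… → 0.00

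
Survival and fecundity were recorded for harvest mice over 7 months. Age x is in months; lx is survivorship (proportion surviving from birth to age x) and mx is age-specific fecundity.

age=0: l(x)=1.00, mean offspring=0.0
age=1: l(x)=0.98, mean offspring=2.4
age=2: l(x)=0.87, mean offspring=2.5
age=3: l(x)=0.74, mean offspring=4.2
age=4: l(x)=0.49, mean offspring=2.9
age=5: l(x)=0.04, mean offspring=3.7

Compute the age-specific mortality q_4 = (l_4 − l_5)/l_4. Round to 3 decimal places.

q_4 = (l_4 − l_5) / l_4 = (0.49 − 0.04) / 0.49
     = 0.45 / 0.49 = 0.918367… → 0.918

0.918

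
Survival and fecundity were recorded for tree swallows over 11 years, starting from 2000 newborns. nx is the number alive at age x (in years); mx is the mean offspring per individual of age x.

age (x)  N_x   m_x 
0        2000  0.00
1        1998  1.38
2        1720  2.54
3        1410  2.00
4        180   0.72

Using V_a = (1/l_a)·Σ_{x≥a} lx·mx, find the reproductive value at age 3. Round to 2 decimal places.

2.09

lx = nx/n0 = nx/2000: 1, 0.999, 0.86, 0.705, 0.09
lx·mx for x ≥ 3: 1.41, 0.0648 → sum = 1.4748
V_3 = 1.4748 / l_3 = 1.4748 / 0.705 = 2.091915… → 2.09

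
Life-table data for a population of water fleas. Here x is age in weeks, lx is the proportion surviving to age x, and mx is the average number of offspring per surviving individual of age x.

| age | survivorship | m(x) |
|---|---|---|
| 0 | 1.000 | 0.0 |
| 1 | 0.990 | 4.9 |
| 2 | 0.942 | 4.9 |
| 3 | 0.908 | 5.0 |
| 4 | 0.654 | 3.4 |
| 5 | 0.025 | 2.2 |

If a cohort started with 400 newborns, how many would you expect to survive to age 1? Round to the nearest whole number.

396

Expected survivors = N0 · l_1 = 400 × 0.990 = 396 → 396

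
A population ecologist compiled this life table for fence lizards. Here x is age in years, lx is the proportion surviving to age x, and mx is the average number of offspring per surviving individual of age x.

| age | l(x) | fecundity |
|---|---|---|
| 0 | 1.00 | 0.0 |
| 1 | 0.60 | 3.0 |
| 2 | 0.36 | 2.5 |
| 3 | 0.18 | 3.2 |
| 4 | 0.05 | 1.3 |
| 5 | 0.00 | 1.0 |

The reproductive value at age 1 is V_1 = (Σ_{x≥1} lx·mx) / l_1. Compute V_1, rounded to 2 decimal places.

5.57

lx·mx for x ≥ 1: 1.8, 0.9, 0.576, 0.065, 0 → sum = 3.341
V_1 = 3.341 / l_1 = 3.341 / 0.6 = 5.568333… → 5.57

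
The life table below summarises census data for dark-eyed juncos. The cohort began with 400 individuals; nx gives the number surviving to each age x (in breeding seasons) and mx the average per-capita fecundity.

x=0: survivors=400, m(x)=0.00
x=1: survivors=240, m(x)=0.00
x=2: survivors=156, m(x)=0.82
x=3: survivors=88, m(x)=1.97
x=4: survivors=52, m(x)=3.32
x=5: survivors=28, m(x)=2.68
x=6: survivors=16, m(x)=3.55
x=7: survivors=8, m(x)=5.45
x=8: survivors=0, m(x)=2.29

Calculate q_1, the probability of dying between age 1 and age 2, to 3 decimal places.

0.350

lx = nx/n0 = nx/400: 1, 0.6, 0.39, 0.22, 0.13, 0.07, 0.04, 0.02, 0
q_1 = (l_1 − l_2) / l_1 = (0.6 − 0.39) / 0.6
     = 0.21 / 0.6 = 0.35 → 0.350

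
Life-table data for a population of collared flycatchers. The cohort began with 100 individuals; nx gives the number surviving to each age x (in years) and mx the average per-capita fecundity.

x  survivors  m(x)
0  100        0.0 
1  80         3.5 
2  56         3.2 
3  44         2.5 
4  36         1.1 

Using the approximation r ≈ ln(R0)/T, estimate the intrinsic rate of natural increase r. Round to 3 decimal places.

0.976

lx = nx/n0 = nx/100: 1, 0.8, 0.56, 0.44, 0.36
R0 = Σ lx·mx = 0 + 2.8 + 1.792 + 1.1 + 0.396 = 6.088
Σ x·lx·mx = 11.268; T = 11.268/6.088 = 1.85085…
r ≈ ln(R0)/T = ln(6.088)/1.85085… = 0.97594… → 0.976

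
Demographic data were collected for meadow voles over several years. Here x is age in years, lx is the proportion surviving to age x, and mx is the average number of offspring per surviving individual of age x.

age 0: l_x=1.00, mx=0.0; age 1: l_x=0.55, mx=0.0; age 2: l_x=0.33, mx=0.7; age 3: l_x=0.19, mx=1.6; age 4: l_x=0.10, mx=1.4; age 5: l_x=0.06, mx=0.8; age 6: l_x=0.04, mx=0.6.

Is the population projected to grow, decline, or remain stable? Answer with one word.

R0 = Σ lx·mx = 0 + 0 + 0.231 + 0.304 + 0.14 + 0.048 + 0.024 = 0.747
R0 < 1, so the population is declining.

declining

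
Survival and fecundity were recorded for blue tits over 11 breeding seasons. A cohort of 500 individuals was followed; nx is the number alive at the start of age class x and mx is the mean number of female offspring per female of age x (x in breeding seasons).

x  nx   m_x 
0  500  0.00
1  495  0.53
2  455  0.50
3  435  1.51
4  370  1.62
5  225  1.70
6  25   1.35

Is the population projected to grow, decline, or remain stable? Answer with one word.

growing

lx = nx/n0 = nx/500: 1, 0.99, 0.91, 0.87, 0.74, 0.45, 0.05
R0 = Σ lx·mx = 0 + 0.5247 + 0.455 + 1.3137 + 1.1988 + 0.765 + 0.0675 = 4.3247
R0 > 1, so the population is growing.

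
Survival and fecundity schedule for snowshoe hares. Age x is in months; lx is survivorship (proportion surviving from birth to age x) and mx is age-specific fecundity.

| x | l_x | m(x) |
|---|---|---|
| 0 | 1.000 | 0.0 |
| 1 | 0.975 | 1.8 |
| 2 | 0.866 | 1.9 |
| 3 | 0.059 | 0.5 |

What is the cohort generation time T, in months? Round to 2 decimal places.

1.50

lx·mx: 0, 1.755, 1.6454, 0.0295 → R0 = 3.4299
x·lx·mx: 0, 1.755, 3.2908, 0.0885 → Σ = 5.1343
T = 5.1343 / 3.4299 = 1.496924… → 1.50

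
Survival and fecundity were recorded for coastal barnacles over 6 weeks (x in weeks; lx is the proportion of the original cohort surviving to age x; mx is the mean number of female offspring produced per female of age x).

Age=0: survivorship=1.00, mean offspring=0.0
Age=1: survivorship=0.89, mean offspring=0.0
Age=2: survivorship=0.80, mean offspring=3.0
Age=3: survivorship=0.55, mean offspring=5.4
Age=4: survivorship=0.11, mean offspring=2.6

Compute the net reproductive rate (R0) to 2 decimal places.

5.66

lx·mx by age: 0, 0, 2.4, 2.97, 0.286
R0 = Σ lx·mx = 5.656 → 5.66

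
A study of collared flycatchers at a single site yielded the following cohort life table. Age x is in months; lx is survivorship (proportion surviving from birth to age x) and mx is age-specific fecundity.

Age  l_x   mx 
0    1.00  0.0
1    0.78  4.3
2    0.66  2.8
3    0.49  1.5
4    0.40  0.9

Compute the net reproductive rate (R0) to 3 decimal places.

6.297

lx·mx by age: 0, 3.354, 1.848, 0.735, 0.36
R0 = Σ lx·mx = 6.297 → 6.297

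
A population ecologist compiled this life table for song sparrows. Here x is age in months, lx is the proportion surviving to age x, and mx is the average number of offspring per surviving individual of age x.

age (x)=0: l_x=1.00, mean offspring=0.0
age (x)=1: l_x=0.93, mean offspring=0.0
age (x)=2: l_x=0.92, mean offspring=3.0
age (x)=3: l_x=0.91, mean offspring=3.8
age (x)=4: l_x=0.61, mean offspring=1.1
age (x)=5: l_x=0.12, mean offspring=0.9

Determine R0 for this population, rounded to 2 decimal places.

7.00

lx·mx by age: 0, 0, 2.76, 3.458, 0.671, 0.108
R0 = Σ lx·mx = 6.997 → 7.00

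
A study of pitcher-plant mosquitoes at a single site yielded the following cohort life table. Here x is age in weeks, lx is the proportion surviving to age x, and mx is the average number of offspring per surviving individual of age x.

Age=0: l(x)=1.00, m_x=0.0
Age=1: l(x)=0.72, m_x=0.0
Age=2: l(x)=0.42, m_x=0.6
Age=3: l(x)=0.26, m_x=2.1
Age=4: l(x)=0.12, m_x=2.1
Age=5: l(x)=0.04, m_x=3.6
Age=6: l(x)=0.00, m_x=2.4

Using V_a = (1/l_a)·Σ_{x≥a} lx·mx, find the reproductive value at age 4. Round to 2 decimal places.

3.30

lx·mx for x ≥ 4: 0.252, 0.144, 0 → sum = 0.396
V_4 = 0.396 / l_4 = 0.396 / 0.12 = 3.3 → 3.30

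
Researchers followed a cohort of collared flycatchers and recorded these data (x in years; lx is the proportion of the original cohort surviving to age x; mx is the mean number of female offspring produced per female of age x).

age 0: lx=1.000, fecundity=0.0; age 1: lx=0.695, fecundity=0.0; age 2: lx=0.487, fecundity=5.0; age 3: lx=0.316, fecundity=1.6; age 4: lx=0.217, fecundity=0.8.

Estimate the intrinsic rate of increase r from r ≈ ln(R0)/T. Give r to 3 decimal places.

R0 = Σ lx·mx = 0 + 0 + 2.435 + 0.5056 + 0.1736 = 3.1142
Σ x·lx·mx = 7.0812; T = 7.0812/3.1142 = 2.27384…
r ≈ ln(R0)/T = ln(3.1142)/2.27384… = 0.49958… → 0.500

0.500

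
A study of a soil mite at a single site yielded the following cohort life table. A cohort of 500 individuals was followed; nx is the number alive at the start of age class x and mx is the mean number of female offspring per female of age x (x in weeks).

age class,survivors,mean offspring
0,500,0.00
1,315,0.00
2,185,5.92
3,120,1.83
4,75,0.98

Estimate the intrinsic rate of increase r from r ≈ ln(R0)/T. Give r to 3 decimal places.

lx = nx/n0 = nx/500: 1, 0.63, 0.37, 0.24, 0.15
R0 = Σ lx·mx = 0 + 0 + 2.1904 + 0.4392 + 0.147 = 2.7766
Σ x·lx·mx = 6.2864; T = 6.2864/2.7766 = 2.26406…
r ≈ ln(R0)/T = ln(2.7766)/2.26406… = 0.45106… → 0.451

0.451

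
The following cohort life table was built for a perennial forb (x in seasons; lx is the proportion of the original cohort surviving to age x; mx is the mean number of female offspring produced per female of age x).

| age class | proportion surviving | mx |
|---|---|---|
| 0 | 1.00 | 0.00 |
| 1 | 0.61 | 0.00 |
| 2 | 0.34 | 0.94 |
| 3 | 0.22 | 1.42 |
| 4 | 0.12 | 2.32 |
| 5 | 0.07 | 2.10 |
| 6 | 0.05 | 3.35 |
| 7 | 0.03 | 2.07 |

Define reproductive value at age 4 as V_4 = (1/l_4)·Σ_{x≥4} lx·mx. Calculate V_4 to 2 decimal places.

5.46

lx·mx for x ≥ 4: 0.2784, 0.147, 0.1675, 0.0621 → sum = 0.655
V_4 = 0.655 / l_4 = 0.655 / 0.12 = 5.458333… → 5.46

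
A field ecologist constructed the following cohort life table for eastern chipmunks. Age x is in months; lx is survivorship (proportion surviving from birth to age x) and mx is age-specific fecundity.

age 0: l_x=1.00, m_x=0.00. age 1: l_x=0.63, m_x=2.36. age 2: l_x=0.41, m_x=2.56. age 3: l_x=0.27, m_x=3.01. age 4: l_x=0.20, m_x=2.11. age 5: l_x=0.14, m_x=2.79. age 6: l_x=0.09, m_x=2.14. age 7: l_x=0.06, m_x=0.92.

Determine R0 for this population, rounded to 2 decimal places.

4.41

lx·mx by age: 0, 1.4868, 1.0496, 0.8127, 0.422, 0.3906, 0.1926, 0.0552
R0 = Σ lx·mx = 4.4095 → 4.41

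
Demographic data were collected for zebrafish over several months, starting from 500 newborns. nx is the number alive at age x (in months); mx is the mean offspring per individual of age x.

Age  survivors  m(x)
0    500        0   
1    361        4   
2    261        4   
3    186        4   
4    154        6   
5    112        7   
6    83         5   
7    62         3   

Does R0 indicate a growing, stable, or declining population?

lx = nx/n0 = nx/500: 1, 0.722, 0.522, 0.372, 0.308, 0.224, 0.166, 0.124
R0 = Σ lx·mx = 0 + 2.888 + 2.088 + 1.488 + 1.848 + 1.568 + 0.83 + 0.372 = 11.082
R0 > 1, so the population is growing.

growing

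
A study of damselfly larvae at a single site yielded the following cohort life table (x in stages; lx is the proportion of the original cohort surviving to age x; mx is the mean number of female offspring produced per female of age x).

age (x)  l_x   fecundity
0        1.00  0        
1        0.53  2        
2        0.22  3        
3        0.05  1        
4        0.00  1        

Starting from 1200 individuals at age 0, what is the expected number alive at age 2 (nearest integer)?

Expected survivors = N0 · l_2 = 1200 × 0.22 = 264 → 264

264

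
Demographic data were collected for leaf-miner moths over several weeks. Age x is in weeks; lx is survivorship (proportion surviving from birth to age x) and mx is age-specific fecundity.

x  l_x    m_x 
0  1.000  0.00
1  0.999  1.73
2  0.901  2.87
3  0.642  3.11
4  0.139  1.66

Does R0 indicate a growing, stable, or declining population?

R0 = Σ lx·mx = 0 + 1.72827 + 2.58587 + 1.99662 + 0.23074 = 6.5415
R0 > 1, so the population is growing.

growing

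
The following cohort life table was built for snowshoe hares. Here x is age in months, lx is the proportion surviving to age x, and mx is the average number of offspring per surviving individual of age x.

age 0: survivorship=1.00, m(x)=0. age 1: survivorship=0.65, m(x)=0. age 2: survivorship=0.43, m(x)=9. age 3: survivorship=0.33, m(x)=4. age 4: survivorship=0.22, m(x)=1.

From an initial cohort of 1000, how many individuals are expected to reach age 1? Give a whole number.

650

Expected survivors = N0 · l_1 = 1000 × 0.65 = 650 → 650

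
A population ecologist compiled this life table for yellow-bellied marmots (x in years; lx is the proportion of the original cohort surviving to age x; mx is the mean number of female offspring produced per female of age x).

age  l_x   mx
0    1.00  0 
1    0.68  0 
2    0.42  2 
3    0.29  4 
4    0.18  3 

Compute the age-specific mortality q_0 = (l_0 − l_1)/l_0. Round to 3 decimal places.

q_0 = (l_0 − l_1) / l_0 = (1 − 0.68) / 1
     = 0.32 / 1 = 0.32 → 0.320

0.320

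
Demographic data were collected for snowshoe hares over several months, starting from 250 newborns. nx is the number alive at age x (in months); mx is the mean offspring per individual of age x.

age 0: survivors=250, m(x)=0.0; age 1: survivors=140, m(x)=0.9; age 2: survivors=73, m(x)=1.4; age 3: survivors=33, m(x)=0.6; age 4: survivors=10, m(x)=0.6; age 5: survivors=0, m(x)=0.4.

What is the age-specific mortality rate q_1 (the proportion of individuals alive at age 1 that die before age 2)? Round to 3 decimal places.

0.479

lx = nx/n0 = nx/250: 1, 0.56, 0.292, 0.132, 0.04, 0
q_1 = (l_1 − l_2) / l_1 = (0.56 − 0.292) / 0.56
     = 0.268 / 0.56 = 0.478571… → 0.479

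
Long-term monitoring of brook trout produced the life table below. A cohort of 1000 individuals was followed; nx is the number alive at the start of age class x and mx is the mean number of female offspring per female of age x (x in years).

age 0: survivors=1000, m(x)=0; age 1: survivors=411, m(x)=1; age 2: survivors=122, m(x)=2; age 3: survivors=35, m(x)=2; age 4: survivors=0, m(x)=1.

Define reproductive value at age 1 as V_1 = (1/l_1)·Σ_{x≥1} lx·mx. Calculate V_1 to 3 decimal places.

lx = nx/n0 = nx/1000: 1, 0.411, 0.122, 0.035, 0
lx·mx for x ≥ 1: 0.411, 0.244, 0.07, 0 → sum = 0.725
V_1 = 0.725 / l_1 = 0.725 / 0.411 = 1.76399… → 1.764

1.764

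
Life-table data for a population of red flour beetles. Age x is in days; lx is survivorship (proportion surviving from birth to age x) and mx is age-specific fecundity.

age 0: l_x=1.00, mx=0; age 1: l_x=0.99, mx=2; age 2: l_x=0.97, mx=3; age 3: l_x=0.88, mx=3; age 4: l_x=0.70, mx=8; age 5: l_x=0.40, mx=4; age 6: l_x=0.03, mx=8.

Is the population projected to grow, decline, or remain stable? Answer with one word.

growing

R0 = Σ lx·mx = 0 + 1.98 + 2.91 + 2.64 + 5.6 + 1.6 + 0.24 = 14.97
R0 > 1, so the population is growing.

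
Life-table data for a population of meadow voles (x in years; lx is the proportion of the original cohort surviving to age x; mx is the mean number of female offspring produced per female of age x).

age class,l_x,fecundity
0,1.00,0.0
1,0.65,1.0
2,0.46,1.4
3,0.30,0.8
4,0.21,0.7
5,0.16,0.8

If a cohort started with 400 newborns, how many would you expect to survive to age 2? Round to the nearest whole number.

Expected survivors = N0 · l_2 = 400 × 0.46 = 184 → 184

184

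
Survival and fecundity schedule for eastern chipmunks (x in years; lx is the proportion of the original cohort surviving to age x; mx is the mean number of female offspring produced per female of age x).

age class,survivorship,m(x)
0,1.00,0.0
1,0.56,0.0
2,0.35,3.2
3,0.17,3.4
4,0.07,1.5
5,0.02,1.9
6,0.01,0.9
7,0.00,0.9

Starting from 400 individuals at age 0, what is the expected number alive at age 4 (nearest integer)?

28

Expected survivors = N0 · l_4 = 400 × 0.07 = 28 → 28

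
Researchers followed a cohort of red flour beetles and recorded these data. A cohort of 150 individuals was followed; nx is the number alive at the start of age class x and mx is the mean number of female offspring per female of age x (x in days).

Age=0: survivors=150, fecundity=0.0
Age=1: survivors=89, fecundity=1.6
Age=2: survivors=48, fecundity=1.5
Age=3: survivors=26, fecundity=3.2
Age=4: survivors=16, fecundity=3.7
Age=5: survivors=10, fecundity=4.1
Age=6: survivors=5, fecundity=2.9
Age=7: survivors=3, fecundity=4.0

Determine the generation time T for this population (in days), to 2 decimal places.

2.71

lx = nx/n0 = nx/150: 1, 0.59333…, 0.32, 0.17333…, 0.10667…, 0.06667…, 0.03333…, 0.02
lx·mx: 0, 0.949333…, 0.48, 0.554667…, 0.394667…, 0.273333…, 0.096667…, 0.08 → R0 = 2.828667…
x·lx·mx: 0, 0.949333…, 0.96, 1.664…, 1.578667…, 1.366667…, 0.58…, 0.56 → Σ = 7.658667…
T = 7.658667… / 2.828667… = 2.707518… → 2.71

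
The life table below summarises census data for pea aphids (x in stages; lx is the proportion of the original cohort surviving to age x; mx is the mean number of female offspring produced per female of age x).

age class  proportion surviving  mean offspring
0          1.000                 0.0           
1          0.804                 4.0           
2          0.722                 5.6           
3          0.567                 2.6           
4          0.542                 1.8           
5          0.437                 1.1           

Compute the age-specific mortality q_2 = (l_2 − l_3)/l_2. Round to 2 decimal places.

0.21

q_2 = (l_2 − l_3) / l_2 = (0.722 − 0.567) / 0.722
     = 0.155 / 0.722 = 0.214681… → 0.21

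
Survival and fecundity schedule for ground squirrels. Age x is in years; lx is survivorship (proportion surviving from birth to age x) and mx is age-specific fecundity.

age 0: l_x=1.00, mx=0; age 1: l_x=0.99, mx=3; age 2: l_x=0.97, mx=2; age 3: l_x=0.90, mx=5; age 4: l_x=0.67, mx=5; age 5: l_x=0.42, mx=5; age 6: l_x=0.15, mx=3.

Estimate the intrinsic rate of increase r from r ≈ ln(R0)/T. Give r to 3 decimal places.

0.890

R0 = Σ lx·mx = 0 + 2.97 + 1.94 + 4.5 + 3.35 + 2.1 + 0.45 = 15.31
Σ x·lx·mx = 46.95; T = 46.95/15.31 = 3.06662…
r ≈ ln(R0)/T = ln(15.31)/3.06662… = 0.88974… → 0.890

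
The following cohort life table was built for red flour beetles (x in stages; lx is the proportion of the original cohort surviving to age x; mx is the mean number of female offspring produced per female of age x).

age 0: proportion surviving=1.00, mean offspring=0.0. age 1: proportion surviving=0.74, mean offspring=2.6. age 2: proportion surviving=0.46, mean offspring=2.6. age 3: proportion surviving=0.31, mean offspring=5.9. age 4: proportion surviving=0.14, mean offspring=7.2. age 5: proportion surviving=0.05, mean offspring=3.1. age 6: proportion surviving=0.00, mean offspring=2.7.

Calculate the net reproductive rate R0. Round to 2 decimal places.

lx·mx by age: 0, 1.924, 1.196, 1.829, 1.008, 0.155, 0
R0 = Σ lx·mx = 6.112 → 6.11

6.11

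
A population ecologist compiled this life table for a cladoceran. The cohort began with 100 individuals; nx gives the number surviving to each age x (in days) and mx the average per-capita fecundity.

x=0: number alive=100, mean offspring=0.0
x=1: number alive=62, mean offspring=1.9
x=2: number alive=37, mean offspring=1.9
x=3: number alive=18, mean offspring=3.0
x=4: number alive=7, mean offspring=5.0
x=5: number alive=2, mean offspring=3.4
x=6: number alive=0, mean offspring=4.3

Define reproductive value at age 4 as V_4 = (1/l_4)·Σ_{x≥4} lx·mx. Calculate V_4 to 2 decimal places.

lx = nx/n0 = nx/100: 1, 0.62, 0.37, 0.18, 0.07, 0.02, 0
lx·mx for x ≥ 4: 0.35, 0.068, 0 → sum = 0.418
V_4 = 0.418 / l_4 = 0.418 / 0.07 = 5.971429… → 5.97

5.97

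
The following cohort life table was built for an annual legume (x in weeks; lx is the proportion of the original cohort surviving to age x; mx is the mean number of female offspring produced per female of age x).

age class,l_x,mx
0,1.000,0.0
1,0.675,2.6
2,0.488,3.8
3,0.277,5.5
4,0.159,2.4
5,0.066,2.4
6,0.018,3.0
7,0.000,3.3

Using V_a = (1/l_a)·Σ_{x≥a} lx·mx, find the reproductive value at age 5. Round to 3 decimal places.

lx·mx for x ≥ 5: 0.1584, 0.054, 0 → sum = 0.2124
V_5 = 0.2124 / l_5 = 0.2124 / 0.066 = 3.218182… → 3.218

3.218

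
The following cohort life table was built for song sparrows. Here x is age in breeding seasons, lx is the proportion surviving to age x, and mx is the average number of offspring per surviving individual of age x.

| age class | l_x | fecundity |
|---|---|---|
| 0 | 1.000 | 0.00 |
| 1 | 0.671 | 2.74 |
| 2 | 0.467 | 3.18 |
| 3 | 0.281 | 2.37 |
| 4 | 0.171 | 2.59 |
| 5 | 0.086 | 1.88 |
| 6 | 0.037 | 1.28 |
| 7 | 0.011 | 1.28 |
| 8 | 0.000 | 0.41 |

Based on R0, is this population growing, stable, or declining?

R0 = Σ lx·mx = 0 + 1.83854 + 1.48506 + 0.66597 + 0.44289 + 0.16168 + 0.04736 + 0.01408 + 0 = 4.65558
R0 > 1, so the population is growing.

growing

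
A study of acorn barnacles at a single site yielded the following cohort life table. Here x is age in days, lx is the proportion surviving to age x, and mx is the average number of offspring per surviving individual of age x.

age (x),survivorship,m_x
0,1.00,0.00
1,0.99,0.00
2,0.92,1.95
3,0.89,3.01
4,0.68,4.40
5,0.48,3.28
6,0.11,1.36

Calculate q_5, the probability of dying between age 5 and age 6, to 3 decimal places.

0.771

q_5 = (l_5 − l_6) / l_5 = (0.48 − 0.11) / 0.48
     = 0.37 / 0.48 = 0.770833… → 0.771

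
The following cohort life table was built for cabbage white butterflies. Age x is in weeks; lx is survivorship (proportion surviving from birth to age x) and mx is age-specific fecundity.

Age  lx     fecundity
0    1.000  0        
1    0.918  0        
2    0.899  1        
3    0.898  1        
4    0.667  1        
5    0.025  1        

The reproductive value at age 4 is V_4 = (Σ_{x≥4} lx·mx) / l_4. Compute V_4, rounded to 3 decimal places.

lx·mx for x ≥ 4: 0.667, 0.025 → sum = 0.692
V_4 = 0.692 / l_4 = 0.692 / 0.667 = 1.037481… → 1.037

1.037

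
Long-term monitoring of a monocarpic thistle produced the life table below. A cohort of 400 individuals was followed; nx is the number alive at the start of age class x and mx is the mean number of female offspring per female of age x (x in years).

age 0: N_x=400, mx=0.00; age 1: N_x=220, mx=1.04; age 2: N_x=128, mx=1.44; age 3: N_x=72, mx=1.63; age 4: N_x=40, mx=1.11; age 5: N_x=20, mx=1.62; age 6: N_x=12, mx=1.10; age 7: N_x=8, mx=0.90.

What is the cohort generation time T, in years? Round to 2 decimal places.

2.26

lx = nx/n0 = nx/400: 1, 0.55, 0.32, 0.18, 0.1, 0.05, 0.03, 0.02
lx·mx: 0, 0.572, 0.4608, 0.2934, 0.111, 0.081, 0.033, 0.018 → R0 = 1.5692
x·lx·mx: 0, 0.572, 0.9216, 0.8802, 0.444, 0.405, 0.198, 0.126 → Σ = 3.5468
T = 3.5468 / 1.5692 = 2.26026… → 2.26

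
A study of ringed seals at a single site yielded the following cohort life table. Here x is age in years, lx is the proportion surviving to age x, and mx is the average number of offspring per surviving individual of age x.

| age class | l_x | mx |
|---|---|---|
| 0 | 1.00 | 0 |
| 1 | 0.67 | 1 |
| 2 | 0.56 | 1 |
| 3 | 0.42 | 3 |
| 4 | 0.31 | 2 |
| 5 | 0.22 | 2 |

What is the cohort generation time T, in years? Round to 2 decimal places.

lx·mx: 0, 0.67, 0.56, 1.26, 0.62, 0.44 → R0 = 3.55
x·lx·mx: 0, 0.67, 1.12, 3.78, 2.48, 2.2 → Σ = 10.25
T = 10.25 / 3.55 = 2.887324… → 2.89

2.89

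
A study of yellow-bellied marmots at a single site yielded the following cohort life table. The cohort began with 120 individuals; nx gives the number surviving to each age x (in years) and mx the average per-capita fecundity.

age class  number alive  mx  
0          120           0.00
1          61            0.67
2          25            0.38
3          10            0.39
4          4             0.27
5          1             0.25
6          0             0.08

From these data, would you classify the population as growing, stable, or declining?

declining

lx = nx/n0 = nx/120: 1, 0.50833…, 0.20833…, 0.08333…, 0.03333…, 0.00833…, 0
R0 = Σ lx·mx = 0 + 0.340583… + 0.079167… + 0.0325… + 0.009… + 0.002083… + 0 = 0.463333…
R0 < 1, so the population is declining.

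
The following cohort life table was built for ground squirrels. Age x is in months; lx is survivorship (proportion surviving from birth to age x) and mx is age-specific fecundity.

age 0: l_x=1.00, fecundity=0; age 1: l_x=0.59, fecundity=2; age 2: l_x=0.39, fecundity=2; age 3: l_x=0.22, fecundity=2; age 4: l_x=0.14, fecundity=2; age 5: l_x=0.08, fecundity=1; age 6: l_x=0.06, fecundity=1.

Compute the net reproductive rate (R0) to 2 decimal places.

lx·mx by age: 0, 1.18, 0.78, 0.44, 0.28, 0.08, 0.06
R0 = Σ lx·mx = 2.82 → 2.82

2.82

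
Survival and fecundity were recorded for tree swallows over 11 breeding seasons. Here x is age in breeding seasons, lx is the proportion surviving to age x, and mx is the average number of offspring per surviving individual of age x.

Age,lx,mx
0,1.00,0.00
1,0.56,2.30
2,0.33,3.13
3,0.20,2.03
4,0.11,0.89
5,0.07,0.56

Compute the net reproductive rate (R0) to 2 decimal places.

2.86

lx·mx by age: 0, 1.288, 1.0329, 0.406, 0.0979, 0.0392
R0 = Σ lx·mx = 2.864 → 2.86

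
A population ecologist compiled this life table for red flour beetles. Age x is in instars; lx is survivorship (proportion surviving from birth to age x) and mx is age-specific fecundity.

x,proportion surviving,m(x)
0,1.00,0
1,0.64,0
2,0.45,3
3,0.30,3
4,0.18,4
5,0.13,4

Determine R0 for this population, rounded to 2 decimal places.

lx·mx by age: 0, 0, 1.35, 0.9, 0.72, 0.52
R0 = Σ lx·mx = 3.49 → 3.49

3.49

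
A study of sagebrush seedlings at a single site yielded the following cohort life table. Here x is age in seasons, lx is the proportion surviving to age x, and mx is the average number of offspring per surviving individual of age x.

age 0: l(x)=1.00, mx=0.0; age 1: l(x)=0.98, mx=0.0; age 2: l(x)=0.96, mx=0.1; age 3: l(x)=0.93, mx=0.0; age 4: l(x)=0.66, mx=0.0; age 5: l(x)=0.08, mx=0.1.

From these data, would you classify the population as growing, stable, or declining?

declining

R0 = Σ lx·mx = 0 + 0 + 0.096 + 0 + 0 + 0.008 = 0.104
R0 < 1, so the population is declining.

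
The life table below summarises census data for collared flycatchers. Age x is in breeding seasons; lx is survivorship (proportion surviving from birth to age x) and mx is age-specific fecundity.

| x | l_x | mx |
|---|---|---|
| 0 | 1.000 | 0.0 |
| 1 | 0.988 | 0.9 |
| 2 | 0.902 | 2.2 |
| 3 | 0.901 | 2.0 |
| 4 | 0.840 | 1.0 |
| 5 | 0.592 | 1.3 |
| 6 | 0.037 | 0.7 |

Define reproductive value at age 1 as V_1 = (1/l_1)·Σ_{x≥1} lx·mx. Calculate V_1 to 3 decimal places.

6.388

lx·mx for x ≥ 1: 0.8892, 1.9844, 1.802, 0.84, 0.7696, 0.0259 → sum = 6.3111
V_1 = 6.3111 / l_1 = 6.3111 / 0.988 = 6.387753… → 6.388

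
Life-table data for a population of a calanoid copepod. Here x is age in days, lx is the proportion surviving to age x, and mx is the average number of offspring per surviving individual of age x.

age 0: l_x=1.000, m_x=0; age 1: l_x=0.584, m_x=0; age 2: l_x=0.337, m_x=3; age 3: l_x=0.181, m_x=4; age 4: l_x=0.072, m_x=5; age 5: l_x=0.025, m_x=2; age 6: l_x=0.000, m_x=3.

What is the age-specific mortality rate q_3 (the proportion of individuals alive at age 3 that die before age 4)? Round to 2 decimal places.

q_3 = (l_3 − l_4) / l_3 = (0.181 − 0.072) / 0.181
     = 0.109 / 0.181 = 0.60221… → 0.60

0.60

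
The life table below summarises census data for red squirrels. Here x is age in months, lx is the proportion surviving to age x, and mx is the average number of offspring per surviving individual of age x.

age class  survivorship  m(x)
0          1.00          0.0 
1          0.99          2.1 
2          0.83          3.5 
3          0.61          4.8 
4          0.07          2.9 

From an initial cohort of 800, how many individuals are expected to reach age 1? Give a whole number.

792

Expected survivors = N0 · l_1 = 800 × 0.99 = 792 → 792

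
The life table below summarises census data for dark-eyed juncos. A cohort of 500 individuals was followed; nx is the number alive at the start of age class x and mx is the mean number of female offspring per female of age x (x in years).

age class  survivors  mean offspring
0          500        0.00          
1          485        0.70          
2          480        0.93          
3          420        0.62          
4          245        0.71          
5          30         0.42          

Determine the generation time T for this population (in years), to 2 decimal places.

lx = nx/n0 = nx/500: 1, 0.97, 0.96, 0.84, 0.49, 0.06
lx·mx: 0, 0.679, 0.8928, 0.5208, 0.3479, 0.0252 → R0 = 2.4657
x·lx·mx: 0, 0.679, 1.7856, 1.5624, 1.3916, 0.126 → Σ = 5.5446
T = 5.5446 / 2.4657 = 2.248692… → 2.25

2.25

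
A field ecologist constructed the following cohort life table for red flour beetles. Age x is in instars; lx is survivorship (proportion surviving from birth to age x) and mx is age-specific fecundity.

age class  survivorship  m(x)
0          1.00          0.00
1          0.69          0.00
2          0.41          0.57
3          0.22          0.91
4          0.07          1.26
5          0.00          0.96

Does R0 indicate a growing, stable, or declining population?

declining

R0 = Σ lx·mx = 0 + 0 + 0.2337 + 0.2002 + 0.0882 + 0 = 0.5221
R0 < 1, so the population is declining.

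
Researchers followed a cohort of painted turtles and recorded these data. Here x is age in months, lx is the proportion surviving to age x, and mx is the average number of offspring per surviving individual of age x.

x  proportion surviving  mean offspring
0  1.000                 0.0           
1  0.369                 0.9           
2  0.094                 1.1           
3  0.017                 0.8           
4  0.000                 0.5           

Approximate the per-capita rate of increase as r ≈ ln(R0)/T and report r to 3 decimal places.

-0.620

R0 = Σ lx·mx = 0 + 0.3321 + 0.1034 + 0.0136 + 0 = 0.4491
Σ x·lx·mx = 0.5797; T = 0.5797/0.4491 = 1.2908…
r ≈ ln(R0)/T = ln(0.4491)/1.2908… = -0.62016… → -0.620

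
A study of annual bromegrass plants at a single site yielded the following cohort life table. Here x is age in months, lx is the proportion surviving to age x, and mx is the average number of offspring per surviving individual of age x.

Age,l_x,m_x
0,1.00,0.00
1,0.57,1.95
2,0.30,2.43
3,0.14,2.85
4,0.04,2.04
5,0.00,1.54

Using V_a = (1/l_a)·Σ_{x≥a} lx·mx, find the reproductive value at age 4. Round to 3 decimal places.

2.040

lx·mx for x ≥ 4: 0.0816, 0 → sum = 0.0816
V_4 = 0.0816 / l_4 = 0.0816 / 0.04 = 2.04 → 2.040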